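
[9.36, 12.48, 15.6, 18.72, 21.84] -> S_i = 9.36 + 3.12*i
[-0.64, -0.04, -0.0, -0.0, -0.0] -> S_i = -0.64*0.07^i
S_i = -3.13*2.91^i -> [-3.13, -9.11, -26.51, -77.13, -224.45]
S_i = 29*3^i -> [29, 87, 261, 783, 2349]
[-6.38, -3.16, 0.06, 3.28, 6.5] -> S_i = -6.38 + 3.22*i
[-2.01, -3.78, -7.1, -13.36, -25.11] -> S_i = -2.01*1.88^i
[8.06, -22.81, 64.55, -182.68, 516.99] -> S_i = 8.06*(-2.83)^i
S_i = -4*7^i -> [-4, -28, -196, -1372, -9604]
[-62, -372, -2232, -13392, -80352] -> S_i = -62*6^i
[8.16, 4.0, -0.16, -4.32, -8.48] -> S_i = 8.16 + -4.16*i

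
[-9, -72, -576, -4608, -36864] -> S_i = -9*8^i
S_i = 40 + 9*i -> [40, 49, 58, 67, 76]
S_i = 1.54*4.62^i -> [1.54, 7.11, 32.87, 151.86, 701.6]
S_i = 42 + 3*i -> [42, 45, 48, 51, 54]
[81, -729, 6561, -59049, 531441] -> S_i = 81*-9^i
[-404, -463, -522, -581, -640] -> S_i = -404 + -59*i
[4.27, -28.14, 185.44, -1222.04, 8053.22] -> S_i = 4.27*(-6.59)^i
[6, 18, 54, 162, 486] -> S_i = 6*3^i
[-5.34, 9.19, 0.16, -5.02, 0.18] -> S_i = Random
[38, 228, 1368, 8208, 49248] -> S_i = 38*6^i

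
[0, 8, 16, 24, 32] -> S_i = 0 + 8*i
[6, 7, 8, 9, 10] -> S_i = 6 + 1*i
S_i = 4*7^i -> [4, 28, 196, 1372, 9604]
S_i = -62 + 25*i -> [-62, -37, -12, 13, 38]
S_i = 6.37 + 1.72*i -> [6.37, 8.09, 9.81, 11.53, 13.25]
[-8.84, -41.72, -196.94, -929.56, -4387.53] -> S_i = -8.84*4.72^i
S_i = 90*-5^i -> [90, -450, 2250, -11250, 56250]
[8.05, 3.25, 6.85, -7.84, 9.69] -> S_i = Random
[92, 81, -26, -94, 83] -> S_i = Random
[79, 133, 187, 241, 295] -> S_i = 79 + 54*i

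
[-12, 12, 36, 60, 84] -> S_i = -12 + 24*i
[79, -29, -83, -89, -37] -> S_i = Random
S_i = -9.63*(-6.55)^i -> [-9.63, 63.08, -413.15, 2706.14, -17725.21]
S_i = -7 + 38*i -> [-7, 31, 69, 107, 145]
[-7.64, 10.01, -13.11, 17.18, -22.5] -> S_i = -7.64*(-1.31)^i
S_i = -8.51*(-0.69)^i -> [-8.51, 5.87, -4.05, 2.8, -1.93]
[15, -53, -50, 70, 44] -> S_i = Random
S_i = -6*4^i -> [-6, -24, -96, -384, -1536]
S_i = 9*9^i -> [9, 81, 729, 6561, 59049]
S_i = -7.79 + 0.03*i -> [-7.79, -7.76, -7.73, -7.7, -7.67]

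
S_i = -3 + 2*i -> [-3, -1, 1, 3, 5]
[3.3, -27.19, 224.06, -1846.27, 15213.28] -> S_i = 3.30*(-8.24)^i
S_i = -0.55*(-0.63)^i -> [-0.55, 0.35, -0.22, 0.14, -0.09]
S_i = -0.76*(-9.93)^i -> [-0.76, 7.55, -74.94, 744.15, -7389.42]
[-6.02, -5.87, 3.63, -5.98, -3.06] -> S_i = Random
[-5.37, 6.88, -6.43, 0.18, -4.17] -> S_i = Random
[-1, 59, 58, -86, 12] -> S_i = Random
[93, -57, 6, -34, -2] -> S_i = Random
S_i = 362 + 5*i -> [362, 367, 372, 377, 382]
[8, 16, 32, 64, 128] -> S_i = 8*2^i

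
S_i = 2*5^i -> [2, 10, 50, 250, 1250]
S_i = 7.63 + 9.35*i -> [7.63, 16.98, 26.33, 35.68, 45.03]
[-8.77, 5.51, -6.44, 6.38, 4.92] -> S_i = Random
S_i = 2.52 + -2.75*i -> [2.52, -0.23, -2.98, -5.73, -8.48]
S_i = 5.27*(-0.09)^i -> [5.27, -0.47, 0.04, -0.0, 0.0]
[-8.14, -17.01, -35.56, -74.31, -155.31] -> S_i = -8.14*2.09^i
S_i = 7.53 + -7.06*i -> [7.53, 0.47, -6.59, -13.65, -20.71]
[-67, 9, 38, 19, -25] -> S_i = Random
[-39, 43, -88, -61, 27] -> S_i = Random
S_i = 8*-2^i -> [8, -16, 32, -64, 128]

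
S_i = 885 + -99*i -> [885, 786, 687, 588, 489]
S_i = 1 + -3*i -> [1, -2, -5, -8, -11]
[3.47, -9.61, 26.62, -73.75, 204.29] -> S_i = 3.47*(-2.77)^i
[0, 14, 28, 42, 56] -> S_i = 0 + 14*i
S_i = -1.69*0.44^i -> [-1.69, -0.74, -0.33, -0.14, -0.06]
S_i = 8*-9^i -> [8, -72, 648, -5832, 52488]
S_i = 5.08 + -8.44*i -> [5.08, -3.36, -11.8, -20.24, -28.68]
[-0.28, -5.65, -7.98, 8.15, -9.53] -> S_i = Random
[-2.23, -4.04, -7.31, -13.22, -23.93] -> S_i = -2.23*1.81^i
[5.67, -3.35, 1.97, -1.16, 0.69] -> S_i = 5.67*(-0.59)^i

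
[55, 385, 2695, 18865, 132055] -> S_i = 55*7^i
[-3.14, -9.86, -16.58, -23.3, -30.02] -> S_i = -3.14 + -6.72*i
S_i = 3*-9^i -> [3, -27, 243, -2187, 19683]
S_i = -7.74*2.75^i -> [-7.74, -21.28, -58.53, -160.97, -442.66]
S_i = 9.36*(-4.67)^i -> [9.36, -43.71, 204.13, -953.29, 4451.88]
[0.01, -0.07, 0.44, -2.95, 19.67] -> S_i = 0.01*(-6.66)^i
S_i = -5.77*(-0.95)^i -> [-5.77, 5.48, -5.21, 4.95, -4.7]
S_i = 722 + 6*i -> [722, 728, 734, 740, 746]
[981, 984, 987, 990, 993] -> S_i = 981 + 3*i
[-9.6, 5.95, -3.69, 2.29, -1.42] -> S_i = -9.60*(-0.62)^i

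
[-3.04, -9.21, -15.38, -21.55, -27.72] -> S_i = -3.04 + -6.17*i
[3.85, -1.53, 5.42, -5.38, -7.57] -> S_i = Random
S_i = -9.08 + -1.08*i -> [-9.08, -10.16, -11.24, -12.32, -13.4]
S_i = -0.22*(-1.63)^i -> [-0.22, 0.36, -0.58, 0.95, -1.55]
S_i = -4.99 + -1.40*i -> [-4.99, -6.39, -7.79, -9.19, -10.59]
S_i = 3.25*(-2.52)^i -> [3.25, -8.19, 20.64, -52.01, 131.06]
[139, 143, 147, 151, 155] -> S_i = 139 + 4*i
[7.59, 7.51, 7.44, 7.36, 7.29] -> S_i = 7.59*0.99^i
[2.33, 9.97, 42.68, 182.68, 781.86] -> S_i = 2.33*4.28^i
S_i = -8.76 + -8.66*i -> [-8.76, -17.42, -26.08, -34.74, -43.4]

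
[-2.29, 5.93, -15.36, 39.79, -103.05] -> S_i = -2.29*(-2.59)^i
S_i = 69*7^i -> [69, 483, 3381, 23667, 165669]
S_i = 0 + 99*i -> [0, 99, 198, 297, 396]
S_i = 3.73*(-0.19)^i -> [3.73, -0.71, 0.13, -0.03, 0.0]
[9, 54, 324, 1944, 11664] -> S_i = 9*6^i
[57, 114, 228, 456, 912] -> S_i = 57*2^i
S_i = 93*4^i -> [93, 372, 1488, 5952, 23808]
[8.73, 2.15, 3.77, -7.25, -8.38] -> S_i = Random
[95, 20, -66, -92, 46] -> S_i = Random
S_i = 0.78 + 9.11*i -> [0.78, 9.89, 19.0, 28.11, 37.22]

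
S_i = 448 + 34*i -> [448, 482, 516, 550, 584]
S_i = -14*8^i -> [-14, -112, -896, -7168, -57344]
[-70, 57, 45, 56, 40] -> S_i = Random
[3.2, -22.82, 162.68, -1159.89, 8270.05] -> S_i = 3.20*(-7.13)^i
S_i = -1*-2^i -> [-1, 2, -4, 8, -16]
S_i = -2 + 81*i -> [-2, 79, 160, 241, 322]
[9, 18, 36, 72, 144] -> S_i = 9*2^i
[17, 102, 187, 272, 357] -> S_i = 17 + 85*i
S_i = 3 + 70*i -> [3, 73, 143, 213, 283]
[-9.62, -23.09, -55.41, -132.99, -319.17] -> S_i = -9.62*2.40^i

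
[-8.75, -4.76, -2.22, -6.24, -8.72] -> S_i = Random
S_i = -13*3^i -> [-13, -39, -117, -351, -1053]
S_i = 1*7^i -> [1, 7, 49, 343, 2401]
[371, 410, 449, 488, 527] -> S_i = 371 + 39*i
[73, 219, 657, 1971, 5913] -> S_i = 73*3^i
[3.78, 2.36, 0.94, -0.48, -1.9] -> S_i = 3.78 + -1.42*i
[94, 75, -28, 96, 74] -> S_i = Random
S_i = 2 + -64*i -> [2, -62, -126, -190, -254]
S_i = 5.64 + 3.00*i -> [5.64, 8.64, 11.64, 14.64, 17.64]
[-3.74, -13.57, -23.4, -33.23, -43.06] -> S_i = -3.74 + -9.83*i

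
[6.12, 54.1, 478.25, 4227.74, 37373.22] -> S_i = 6.12*8.84^i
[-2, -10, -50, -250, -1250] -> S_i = -2*5^i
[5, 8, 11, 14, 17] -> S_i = 5 + 3*i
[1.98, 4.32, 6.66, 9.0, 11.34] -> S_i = 1.98 + 2.34*i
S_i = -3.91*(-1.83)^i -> [-3.91, 7.16, -13.09, 23.96, -43.85]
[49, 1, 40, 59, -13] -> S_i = Random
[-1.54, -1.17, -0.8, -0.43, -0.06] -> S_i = -1.54 + 0.37*i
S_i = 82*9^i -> [82, 738, 6642, 59778, 538002]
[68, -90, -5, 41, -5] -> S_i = Random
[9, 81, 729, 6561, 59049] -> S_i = 9*9^i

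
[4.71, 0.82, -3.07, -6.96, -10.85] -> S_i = 4.71 + -3.89*i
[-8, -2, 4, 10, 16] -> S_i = -8 + 6*i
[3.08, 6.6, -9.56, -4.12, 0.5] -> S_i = Random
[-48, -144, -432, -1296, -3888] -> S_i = -48*3^i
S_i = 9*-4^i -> [9, -36, 144, -576, 2304]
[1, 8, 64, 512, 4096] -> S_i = 1*8^i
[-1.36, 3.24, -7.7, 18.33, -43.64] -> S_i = -1.36*(-2.38)^i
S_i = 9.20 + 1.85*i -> [9.2, 11.05, 12.9, 14.75, 16.6]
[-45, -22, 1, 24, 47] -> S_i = -45 + 23*i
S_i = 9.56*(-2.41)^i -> [9.56, -23.04, 55.53, -133.82, 322.5]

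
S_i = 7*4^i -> [7, 28, 112, 448, 1792]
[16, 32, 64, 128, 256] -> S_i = 16*2^i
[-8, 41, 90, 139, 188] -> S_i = -8 + 49*i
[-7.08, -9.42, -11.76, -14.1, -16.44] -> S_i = -7.08 + -2.34*i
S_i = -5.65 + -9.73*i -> [-5.65, -15.38, -25.11, -34.84, -44.57]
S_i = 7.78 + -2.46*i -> [7.78, 5.32, 2.86, 0.4, -2.06]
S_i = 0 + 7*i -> [0, 7, 14, 21, 28]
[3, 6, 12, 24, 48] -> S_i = 3*2^i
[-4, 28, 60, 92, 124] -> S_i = -4 + 32*i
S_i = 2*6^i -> [2, 12, 72, 432, 2592]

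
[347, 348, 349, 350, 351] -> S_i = 347 + 1*i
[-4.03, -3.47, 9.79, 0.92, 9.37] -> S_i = Random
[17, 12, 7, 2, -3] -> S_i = 17 + -5*i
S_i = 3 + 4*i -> [3, 7, 11, 15, 19]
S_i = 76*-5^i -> [76, -380, 1900, -9500, 47500]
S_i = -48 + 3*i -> [-48, -45, -42, -39, -36]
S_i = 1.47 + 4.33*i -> [1.47, 5.8, 10.13, 14.46, 18.79]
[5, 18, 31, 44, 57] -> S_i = 5 + 13*i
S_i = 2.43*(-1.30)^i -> [2.43, -3.16, 4.11, -5.34, 6.94]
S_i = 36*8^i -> [36, 288, 2304, 18432, 147456]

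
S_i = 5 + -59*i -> [5, -54, -113, -172, -231]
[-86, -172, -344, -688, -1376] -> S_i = -86*2^i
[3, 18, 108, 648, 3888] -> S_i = 3*6^i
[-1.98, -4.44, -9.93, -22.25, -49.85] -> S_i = -1.98*2.24^i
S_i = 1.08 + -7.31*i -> [1.08, -6.23, -13.54, -20.85, -28.16]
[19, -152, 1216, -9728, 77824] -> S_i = 19*-8^i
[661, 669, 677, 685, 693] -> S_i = 661 + 8*i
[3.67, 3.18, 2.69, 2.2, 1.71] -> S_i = 3.67 + -0.49*i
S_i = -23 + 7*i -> [-23, -16, -9, -2, 5]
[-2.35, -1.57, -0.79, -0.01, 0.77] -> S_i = -2.35 + 0.78*i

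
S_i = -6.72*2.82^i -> [-6.72, -18.95, -53.44, -150.7, -424.98]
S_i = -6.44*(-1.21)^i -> [-6.44, 7.79, -9.43, 11.41, -13.8]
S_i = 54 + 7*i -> [54, 61, 68, 75, 82]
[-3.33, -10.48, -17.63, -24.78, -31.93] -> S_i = -3.33 + -7.15*i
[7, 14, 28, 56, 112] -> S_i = 7*2^i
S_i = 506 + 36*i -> [506, 542, 578, 614, 650]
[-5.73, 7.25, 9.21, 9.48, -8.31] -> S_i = Random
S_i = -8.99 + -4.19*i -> [-8.99, -13.18, -17.37, -21.56, -25.75]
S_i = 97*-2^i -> [97, -194, 388, -776, 1552]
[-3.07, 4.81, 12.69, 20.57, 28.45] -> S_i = -3.07 + 7.88*i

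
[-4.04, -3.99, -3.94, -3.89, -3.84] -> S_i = -4.04 + 0.05*i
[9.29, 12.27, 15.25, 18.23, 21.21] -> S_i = 9.29 + 2.98*i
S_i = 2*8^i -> [2, 16, 128, 1024, 8192]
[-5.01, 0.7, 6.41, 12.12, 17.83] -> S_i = -5.01 + 5.71*i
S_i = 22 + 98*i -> [22, 120, 218, 316, 414]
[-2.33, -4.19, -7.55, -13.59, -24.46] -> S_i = -2.33*1.80^i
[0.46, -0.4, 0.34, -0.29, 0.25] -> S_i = 0.46*(-0.86)^i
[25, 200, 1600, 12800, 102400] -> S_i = 25*8^i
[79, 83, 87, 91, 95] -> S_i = 79 + 4*i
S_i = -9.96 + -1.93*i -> [-9.96, -11.89, -13.82, -15.75, -17.68]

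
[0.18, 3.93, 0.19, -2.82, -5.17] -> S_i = Random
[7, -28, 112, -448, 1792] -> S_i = 7*-4^i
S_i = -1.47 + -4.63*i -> [-1.47, -6.1, -10.73, -15.36, -19.99]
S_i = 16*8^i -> [16, 128, 1024, 8192, 65536]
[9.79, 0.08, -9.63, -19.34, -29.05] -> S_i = 9.79 + -9.71*i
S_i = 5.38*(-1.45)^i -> [5.38, -7.8, 11.31, -16.4, 23.78]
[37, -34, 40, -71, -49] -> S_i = Random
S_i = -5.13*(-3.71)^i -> [-5.13, 19.03, -70.61, 261.96, -971.88]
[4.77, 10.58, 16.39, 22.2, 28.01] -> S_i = 4.77 + 5.81*i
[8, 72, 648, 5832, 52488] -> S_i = 8*9^i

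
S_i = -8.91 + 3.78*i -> [-8.91, -5.13, -1.35, 2.43, 6.21]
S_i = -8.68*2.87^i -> [-8.68, -24.91, -71.5, -205.19, -588.91]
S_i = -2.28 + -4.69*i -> [-2.28, -6.97, -11.66, -16.35, -21.04]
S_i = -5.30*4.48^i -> [-5.3, -23.74, -106.37, -476.55, -2134.95]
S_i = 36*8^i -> [36, 288, 2304, 18432, 147456]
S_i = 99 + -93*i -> [99, 6, -87, -180, -273]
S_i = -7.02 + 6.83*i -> [-7.02, -0.19, 6.64, 13.47, 20.3]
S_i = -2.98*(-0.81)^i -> [-2.98, 2.41, -1.96, 1.58, -1.28]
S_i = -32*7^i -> [-32, -224, -1568, -10976, -76832]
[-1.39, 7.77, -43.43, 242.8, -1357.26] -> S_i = -1.39*(-5.59)^i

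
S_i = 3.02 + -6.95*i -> [3.02, -3.93, -10.88, -17.83, -24.78]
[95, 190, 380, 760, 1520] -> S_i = 95*2^i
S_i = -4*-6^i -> [-4, 24, -144, 864, -5184]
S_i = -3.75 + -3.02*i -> [-3.75, -6.77, -9.79, -12.81, -15.83]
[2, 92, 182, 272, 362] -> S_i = 2 + 90*i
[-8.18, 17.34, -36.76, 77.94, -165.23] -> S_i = -8.18*(-2.12)^i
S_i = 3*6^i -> [3, 18, 108, 648, 3888]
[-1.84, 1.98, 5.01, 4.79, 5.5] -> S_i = Random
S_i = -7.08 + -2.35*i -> [-7.08, -9.43, -11.78, -14.13, -16.48]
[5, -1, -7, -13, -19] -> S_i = 5 + -6*i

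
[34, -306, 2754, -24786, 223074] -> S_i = 34*-9^i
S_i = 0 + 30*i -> [0, 30, 60, 90, 120]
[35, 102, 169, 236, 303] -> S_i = 35 + 67*i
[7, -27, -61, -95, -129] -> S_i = 7 + -34*i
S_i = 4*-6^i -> [4, -24, 144, -864, 5184]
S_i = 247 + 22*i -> [247, 269, 291, 313, 335]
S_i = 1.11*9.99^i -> [1.11, 11.09, 110.78, 1106.67, 11055.67]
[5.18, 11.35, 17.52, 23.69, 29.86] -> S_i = 5.18 + 6.17*i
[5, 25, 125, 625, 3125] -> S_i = 5*5^i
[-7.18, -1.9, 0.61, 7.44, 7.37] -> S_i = Random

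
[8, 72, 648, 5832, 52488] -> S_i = 8*9^i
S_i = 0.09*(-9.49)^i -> [0.09, -0.85, 8.11, -76.92, 729.97]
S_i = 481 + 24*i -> [481, 505, 529, 553, 577]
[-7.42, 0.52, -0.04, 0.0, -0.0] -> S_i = -7.42*(-0.07)^i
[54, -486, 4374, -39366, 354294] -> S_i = 54*-9^i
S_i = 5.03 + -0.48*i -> [5.03, 4.55, 4.07, 3.59, 3.11]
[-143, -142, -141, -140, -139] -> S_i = -143 + 1*i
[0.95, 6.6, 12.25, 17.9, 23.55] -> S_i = 0.95 + 5.65*i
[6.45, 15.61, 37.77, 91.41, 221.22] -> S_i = 6.45*2.42^i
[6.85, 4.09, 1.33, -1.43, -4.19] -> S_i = 6.85 + -2.76*i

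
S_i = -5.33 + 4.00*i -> [-5.33, -1.33, 2.67, 6.67, 10.67]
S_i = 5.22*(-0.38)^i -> [5.22, -1.98, 0.75, -0.29, 0.11]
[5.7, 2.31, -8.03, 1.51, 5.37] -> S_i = Random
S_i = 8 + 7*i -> [8, 15, 22, 29, 36]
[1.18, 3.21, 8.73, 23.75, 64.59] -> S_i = 1.18*2.72^i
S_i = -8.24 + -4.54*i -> [-8.24, -12.78, -17.32, -21.86, -26.4]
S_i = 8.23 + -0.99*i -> [8.23, 7.24, 6.25, 5.26, 4.27]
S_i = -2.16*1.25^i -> [-2.16, -2.7, -3.38, -4.22, -5.27]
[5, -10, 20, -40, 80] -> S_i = 5*-2^i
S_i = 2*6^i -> [2, 12, 72, 432, 2592]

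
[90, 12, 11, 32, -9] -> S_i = Random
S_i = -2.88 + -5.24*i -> [-2.88, -8.12, -13.36, -18.6, -23.84]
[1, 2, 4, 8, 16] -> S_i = 1*2^i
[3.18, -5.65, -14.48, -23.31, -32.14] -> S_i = 3.18 + -8.83*i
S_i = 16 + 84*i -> [16, 100, 184, 268, 352]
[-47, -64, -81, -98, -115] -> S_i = -47 + -17*i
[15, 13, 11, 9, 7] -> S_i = 15 + -2*i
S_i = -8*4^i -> [-8, -32, -128, -512, -2048]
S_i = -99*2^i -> [-99, -198, -396, -792, -1584]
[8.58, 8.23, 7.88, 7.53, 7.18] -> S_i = 8.58 + -0.35*i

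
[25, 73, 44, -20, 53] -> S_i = Random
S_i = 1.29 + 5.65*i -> [1.29, 6.94, 12.59, 18.24, 23.89]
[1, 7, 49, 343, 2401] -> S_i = 1*7^i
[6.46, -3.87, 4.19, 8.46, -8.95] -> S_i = Random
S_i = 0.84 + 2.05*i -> [0.84, 2.89, 4.94, 6.99, 9.04]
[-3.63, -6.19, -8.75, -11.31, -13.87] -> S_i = -3.63 + -2.56*i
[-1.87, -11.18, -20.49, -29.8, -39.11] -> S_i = -1.87 + -9.31*i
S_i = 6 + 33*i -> [6, 39, 72, 105, 138]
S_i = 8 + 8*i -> [8, 16, 24, 32, 40]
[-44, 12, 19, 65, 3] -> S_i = Random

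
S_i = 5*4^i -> [5, 20, 80, 320, 1280]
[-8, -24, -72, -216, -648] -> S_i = -8*3^i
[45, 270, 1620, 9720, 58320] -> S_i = 45*6^i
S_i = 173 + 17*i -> [173, 190, 207, 224, 241]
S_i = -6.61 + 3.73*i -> [-6.61, -2.88, 0.85, 4.58, 8.31]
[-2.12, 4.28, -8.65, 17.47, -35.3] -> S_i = -2.12*(-2.02)^i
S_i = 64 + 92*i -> [64, 156, 248, 340, 432]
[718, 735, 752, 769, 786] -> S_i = 718 + 17*i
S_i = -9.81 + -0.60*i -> [-9.81, -10.41, -11.01, -11.61, -12.21]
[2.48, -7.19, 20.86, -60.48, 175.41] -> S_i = 2.48*(-2.90)^i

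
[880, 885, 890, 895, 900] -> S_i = 880 + 5*i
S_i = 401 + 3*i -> [401, 404, 407, 410, 413]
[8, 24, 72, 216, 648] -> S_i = 8*3^i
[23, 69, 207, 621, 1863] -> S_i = 23*3^i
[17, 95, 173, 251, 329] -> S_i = 17 + 78*i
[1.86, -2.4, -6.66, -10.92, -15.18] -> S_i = 1.86 + -4.26*i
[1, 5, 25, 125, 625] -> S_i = 1*5^i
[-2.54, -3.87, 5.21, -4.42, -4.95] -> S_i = Random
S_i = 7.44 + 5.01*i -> [7.44, 12.45, 17.46, 22.47, 27.48]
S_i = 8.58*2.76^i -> [8.58, 23.68, 65.36, 180.39, 497.88]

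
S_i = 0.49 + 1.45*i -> [0.49, 1.94, 3.39, 4.84, 6.29]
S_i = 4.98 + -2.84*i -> [4.98, 2.14, -0.7, -3.54, -6.38]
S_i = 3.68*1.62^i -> [3.68, 5.96, 9.66, 15.65, 25.35]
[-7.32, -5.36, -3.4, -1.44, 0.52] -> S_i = -7.32 + 1.96*i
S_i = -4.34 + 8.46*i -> [-4.34, 4.12, 12.58, 21.04, 29.5]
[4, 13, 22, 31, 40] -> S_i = 4 + 9*i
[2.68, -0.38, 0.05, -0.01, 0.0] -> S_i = 2.68*(-0.14)^i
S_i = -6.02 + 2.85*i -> [-6.02, -3.17, -0.32, 2.53, 5.38]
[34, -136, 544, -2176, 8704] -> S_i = 34*-4^i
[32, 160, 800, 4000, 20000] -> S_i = 32*5^i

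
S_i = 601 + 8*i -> [601, 609, 617, 625, 633]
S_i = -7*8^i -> [-7, -56, -448, -3584, -28672]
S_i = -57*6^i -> [-57, -342, -2052, -12312, -73872]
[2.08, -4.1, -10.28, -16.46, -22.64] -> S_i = 2.08 + -6.18*i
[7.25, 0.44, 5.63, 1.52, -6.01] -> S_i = Random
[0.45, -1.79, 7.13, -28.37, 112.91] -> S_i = 0.45*(-3.98)^i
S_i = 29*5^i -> [29, 145, 725, 3625, 18125]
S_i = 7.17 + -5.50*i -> [7.17, 1.67, -3.83, -9.33, -14.83]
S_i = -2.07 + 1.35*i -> [-2.07, -0.72, 0.63, 1.98, 3.33]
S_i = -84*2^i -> [-84, -168, -336, -672, -1344]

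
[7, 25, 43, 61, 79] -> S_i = 7 + 18*i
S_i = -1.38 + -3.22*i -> [-1.38, -4.6, -7.82, -11.04, -14.26]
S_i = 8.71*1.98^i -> [8.71, 17.25, 34.15, 67.61, 133.87]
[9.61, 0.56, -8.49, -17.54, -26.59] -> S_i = 9.61 + -9.05*i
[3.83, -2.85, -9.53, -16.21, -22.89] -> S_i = 3.83 + -6.68*i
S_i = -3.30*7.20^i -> [-3.3, -23.76, -171.07, -1231.72, -8868.37]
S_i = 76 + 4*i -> [76, 80, 84, 88, 92]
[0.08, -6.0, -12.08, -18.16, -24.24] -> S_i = 0.08 + -6.08*i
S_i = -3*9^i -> [-3, -27, -243, -2187, -19683]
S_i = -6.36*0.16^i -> [-6.36, -1.02, -0.16, -0.03, -0.0]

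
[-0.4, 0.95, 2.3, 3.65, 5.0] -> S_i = -0.40 + 1.35*i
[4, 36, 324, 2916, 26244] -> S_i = 4*9^i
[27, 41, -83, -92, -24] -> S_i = Random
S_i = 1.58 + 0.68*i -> [1.58, 2.26, 2.94, 3.62, 4.3]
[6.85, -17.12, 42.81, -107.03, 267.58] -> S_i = 6.85*(-2.50)^i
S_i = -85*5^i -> [-85, -425, -2125, -10625, -53125]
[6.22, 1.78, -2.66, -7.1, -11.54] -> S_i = 6.22 + -4.44*i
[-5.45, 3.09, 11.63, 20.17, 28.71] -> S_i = -5.45 + 8.54*i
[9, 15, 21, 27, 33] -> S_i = 9 + 6*i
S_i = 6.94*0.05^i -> [6.94, 0.35, 0.02, 0.0, 0.0]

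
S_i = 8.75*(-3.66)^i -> [8.75, -32.02, 117.21, -428.99, 1570.12]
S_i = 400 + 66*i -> [400, 466, 532, 598, 664]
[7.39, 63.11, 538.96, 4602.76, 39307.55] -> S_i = 7.39*8.54^i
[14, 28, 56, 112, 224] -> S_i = 14*2^i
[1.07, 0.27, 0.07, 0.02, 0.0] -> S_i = 1.07*0.25^i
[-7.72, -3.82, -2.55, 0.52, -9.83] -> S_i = Random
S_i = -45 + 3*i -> [-45, -42, -39, -36, -33]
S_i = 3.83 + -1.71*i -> [3.83, 2.12, 0.41, -1.3, -3.01]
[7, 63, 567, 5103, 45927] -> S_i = 7*9^i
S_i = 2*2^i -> [2, 4, 8, 16, 32]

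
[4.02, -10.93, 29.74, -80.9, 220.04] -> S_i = 4.02*(-2.72)^i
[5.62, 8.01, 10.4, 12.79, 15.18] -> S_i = 5.62 + 2.39*i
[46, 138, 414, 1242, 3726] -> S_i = 46*3^i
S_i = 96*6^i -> [96, 576, 3456, 20736, 124416]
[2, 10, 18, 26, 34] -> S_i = 2 + 8*i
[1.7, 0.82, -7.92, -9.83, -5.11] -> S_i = Random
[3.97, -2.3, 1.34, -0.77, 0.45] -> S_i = 3.97*(-0.58)^i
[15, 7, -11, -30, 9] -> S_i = Random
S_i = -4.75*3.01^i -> [-4.75, -14.3, -43.04, -129.54, -389.91]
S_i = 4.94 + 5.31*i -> [4.94, 10.25, 15.56, 20.87, 26.18]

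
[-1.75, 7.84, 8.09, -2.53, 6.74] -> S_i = Random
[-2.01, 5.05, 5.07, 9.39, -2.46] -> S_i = Random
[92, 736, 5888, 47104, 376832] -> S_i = 92*8^i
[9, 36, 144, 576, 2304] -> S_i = 9*4^i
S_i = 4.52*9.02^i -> [4.52, 40.77, 367.75, 3317.1, 29920.21]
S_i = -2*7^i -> [-2, -14, -98, -686, -4802]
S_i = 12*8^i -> [12, 96, 768, 6144, 49152]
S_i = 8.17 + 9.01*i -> [8.17, 17.18, 26.19, 35.2, 44.21]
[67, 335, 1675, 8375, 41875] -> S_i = 67*5^i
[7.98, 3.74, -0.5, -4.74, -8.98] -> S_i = 7.98 + -4.24*i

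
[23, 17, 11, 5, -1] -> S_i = 23 + -6*i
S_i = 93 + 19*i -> [93, 112, 131, 150, 169]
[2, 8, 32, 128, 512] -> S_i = 2*4^i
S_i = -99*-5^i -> [-99, 495, -2475, 12375, -61875]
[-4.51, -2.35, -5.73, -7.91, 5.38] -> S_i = Random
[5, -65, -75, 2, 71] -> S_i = Random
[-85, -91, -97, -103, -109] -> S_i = -85 + -6*i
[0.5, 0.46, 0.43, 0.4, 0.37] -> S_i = 0.50*0.93^i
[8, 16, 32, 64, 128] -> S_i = 8*2^i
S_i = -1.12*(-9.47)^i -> [-1.12, 10.61, -100.44, 951.19, -9007.78]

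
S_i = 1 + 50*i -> [1, 51, 101, 151, 201]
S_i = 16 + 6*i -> [16, 22, 28, 34, 40]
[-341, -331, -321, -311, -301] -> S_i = -341 + 10*i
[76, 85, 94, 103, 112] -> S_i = 76 + 9*i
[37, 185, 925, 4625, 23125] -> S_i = 37*5^i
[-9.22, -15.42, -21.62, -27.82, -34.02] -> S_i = -9.22 + -6.20*i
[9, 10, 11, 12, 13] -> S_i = 9 + 1*i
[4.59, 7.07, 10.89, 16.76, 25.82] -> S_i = 4.59*1.54^i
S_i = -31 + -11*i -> [-31, -42, -53, -64, -75]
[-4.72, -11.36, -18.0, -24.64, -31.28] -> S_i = -4.72 + -6.64*i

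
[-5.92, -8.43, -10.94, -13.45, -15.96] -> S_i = -5.92 + -2.51*i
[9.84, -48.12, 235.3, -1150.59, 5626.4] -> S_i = 9.84*(-4.89)^i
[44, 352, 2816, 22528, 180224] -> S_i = 44*8^i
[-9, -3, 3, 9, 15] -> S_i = -9 + 6*i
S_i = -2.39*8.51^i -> [-2.39, -20.34, -173.08, -1472.95, -12534.76]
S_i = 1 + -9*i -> [1, -8, -17, -26, -35]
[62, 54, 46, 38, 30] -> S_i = 62 + -8*i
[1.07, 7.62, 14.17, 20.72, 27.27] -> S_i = 1.07 + 6.55*i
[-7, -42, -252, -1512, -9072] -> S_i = -7*6^i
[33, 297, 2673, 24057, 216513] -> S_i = 33*9^i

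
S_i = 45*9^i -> [45, 405, 3645, 32805, 295245]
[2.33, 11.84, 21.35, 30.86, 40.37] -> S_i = 2.33 + 9.51*i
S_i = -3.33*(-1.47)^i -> [-3.33, 4.9, -7.2, 10.58, -15.55]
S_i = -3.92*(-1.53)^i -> [-3.92, 6.0, -9.18, 14.04, -21.48]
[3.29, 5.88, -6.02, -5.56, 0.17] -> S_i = Random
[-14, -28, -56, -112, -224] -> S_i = -14*2^i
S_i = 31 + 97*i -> [31, 128, 225, 322, 419]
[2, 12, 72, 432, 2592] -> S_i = 2*6^i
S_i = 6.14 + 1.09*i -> [6.14, 7.23, 8.32, 9.41, 10.5]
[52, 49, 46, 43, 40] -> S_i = 52 + -3*i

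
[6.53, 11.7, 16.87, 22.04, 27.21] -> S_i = 6.53 + 5.17*i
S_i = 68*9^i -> [68, 612, 5508, 49572, 446148]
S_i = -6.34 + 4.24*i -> [-6.34, -2.1, 2.14, 6.38, 10.62]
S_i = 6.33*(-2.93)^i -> [6.33, -18.55, 54.34, -159.22, 466.52]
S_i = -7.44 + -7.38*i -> [-7.44, -14.82, -22.2, -29.58, -36.96]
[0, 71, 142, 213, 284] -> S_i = 0 + 71*i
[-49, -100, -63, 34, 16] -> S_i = Random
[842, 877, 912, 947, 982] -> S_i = 842 + 35*i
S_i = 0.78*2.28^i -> [0.78, 1.78, 4.05, 9.24, 21.08]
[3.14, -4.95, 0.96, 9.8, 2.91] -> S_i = Random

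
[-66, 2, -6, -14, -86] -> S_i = Random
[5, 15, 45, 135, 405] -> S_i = 5*3^i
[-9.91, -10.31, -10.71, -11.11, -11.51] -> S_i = -9.91 + -0.40*i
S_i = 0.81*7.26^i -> [0.81, 5.88, 42.69, 309.95, 2250.25]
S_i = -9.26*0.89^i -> [-9.26, -8.24, -7.33, -6.53, -5.81]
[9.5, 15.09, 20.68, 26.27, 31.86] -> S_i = 9.50 + 5.59*i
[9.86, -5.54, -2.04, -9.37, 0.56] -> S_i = Random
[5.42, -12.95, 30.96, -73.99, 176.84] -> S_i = 5.42*(-2.39)^i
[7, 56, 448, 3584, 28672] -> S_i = 7*8^i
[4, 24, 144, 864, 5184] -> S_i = 4*6^i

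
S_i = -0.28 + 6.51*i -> [-0.28, 6.23, 12.74, 19.25, 25.76]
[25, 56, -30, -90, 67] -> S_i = Random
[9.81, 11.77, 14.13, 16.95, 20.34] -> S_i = 9.81*1.20^i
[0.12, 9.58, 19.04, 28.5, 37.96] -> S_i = 0.12 + 9.46*i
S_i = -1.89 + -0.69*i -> [-1.89, -2.58, -3.27, -3.96, -4.65]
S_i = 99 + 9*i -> [99, 108, 117, 126, 135]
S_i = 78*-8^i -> [78, -624, 4992, -39936, 319488]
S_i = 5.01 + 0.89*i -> [5.01, 5.9, 6.79, 7.68, 8.57]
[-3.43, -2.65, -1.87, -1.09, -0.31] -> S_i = -3.43 + 0.78*i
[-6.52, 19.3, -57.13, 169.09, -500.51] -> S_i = -6.52*(-2.96)^i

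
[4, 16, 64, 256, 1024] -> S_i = 4*4^i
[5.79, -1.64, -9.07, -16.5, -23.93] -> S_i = 5.79 + -7.43*i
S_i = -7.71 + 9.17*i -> [-7.71, 1.46, 10.63, 19.8, 28.97]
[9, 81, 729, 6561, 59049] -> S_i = 9*9^i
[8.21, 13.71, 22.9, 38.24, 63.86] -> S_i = 8.21*1.67^i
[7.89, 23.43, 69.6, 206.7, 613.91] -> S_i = 7.89*2.97^i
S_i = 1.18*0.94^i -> [1.18, 1.11, 1.04, 0.98, 0.92]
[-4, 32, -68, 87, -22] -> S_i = Random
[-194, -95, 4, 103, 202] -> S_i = -194 + 99*i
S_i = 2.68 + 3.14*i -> [2.68, 5.82, 8.96, 12.1, 15.24]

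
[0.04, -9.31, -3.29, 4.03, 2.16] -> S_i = Random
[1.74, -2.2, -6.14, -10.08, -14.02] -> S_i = 1.74 + -3.94*i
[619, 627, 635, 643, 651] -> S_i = 619 + 8*i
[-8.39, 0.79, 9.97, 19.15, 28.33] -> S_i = -8.39 + 9.18*i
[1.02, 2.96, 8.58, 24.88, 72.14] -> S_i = 1.02*2.90^i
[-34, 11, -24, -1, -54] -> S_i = Random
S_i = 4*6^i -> [4, 24, 144, 864, 5184]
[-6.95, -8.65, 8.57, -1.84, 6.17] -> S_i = Random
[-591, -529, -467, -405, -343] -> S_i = -591 + 62*i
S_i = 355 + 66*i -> [355, 421, 487, 553, 619]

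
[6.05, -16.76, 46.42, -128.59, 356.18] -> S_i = 6.05*(-2.77)^i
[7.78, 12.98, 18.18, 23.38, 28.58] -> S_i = 7.78 + 5.20*i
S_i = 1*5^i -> [1, 5, 25, 125, 625]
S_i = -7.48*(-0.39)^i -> [-7.48, 2.92, -1.14, 0.44, -0.17]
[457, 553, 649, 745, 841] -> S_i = 457 + 96*i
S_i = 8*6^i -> [8, 48, 288, 1728, 10368]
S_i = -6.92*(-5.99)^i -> [-6.92, 41.45, -248.29, 1487.26, -8908.68]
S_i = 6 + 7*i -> [6, 13, 20, 27, 34]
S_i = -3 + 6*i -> [-3, 3, 9, 15, 21]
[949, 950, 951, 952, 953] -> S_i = 949 + 1*i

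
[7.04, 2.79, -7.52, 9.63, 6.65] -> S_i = Random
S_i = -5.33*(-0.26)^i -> [-5.33, 1.39, -0.36, 0.09, -0.02]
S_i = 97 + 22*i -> [97, 119, 141, 163, 185]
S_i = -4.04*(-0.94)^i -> [-4.04, 3.8, -3.57, 3.36, -3.15]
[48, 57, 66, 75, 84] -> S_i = 48 + 9*i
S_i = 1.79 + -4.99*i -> [1.79, -3.2, -8.19, -13.18, -18.17]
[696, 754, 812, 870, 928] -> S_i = 696 + 58*i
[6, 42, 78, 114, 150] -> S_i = 6 + 36*i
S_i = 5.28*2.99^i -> [5.28, 15.79, 47.2, 141.14, 422.01]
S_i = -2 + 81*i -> [-2, 79, 160, 241, 322]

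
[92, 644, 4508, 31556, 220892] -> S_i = 92*7^i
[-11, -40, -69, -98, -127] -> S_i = -11 + -29*i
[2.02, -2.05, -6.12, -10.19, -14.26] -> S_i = 2.02 + -4.07*i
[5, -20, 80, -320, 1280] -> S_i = 5*-4^i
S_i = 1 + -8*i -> [1, -7, -15, -23, -31]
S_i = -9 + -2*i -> [-9, -11, -13, -15, -17]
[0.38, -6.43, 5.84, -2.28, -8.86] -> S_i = Random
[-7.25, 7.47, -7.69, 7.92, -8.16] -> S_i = -7.25*(-1.03)^i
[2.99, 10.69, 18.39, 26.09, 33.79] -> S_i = 2.99 + 7.70*i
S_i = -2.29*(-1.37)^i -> [-2.29, 3.14, -4.3, 5.89, -8.07]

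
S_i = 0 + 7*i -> [0, 7, 14, 21, 28]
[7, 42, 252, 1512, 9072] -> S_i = 7*6^i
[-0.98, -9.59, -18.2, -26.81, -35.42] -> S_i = -0.98 + -8.61*i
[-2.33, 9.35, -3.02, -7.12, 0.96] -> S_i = Random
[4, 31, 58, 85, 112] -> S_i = 4 + 27*i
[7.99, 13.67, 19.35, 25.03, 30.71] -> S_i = 7.99 + 5.68*i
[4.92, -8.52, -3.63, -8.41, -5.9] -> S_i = Random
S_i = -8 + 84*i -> [-8, 76, 160, 244, 328]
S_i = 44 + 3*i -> [44, 47, 50, 53, 56]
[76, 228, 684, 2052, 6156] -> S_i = 76*3^i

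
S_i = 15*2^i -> [15, 30, 60, 120, 240]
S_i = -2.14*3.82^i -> [-2.14, -8.17, -31.23, -119.29, -455.69]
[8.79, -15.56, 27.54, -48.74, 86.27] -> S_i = 8.79*(-1.77)^i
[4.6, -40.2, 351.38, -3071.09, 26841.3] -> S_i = 4.60*(-8.74)^i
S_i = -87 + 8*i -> [-87, -79, -71, -63, -55]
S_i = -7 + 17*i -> [-7, 10, 27, 44, 61]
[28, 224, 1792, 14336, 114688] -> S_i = 28*8^i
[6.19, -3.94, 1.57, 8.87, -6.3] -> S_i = Random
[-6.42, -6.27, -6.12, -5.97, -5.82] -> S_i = -6.42 + 0.15*i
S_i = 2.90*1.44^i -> [2.9, 4.18, 6.01, 8.66, 12.47]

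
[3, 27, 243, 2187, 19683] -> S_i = 3*9^i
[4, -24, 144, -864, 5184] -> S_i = 4*-6^i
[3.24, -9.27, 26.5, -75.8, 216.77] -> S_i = 3.24*(-2.86)^i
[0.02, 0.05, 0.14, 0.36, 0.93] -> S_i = 0.02*2.61^i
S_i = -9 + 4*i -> [-9, -5, -1, 3, 7]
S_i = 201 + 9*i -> [201, 210, 219, 228, 237]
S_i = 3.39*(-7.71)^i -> [3.39, -26.14, 201.52, -1553.68, 11978.91]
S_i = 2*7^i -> [2, 14, 98, 686, 4802]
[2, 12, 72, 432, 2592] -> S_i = 2*6^i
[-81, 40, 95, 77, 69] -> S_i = Random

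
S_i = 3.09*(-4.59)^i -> [3.09, -14.18, 65.1, -298.81, 1371.54]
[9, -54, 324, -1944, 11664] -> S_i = 9*-6^i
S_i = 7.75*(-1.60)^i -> [7.75, -12.4, 19.84, -31.74, 50.79]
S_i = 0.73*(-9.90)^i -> [0.73, -7.23, 71.55, -708.32, 7012.35]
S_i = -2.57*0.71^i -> [-2.57, -1.82, -1.3, -0.92, -0.65]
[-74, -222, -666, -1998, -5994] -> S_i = -74*3^i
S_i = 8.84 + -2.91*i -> [8.84, 5.93, 3.02, 0.11, -2.8]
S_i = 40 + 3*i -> [40, 43, 46, 49, 52]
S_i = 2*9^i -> [2, 18, 162, 1458, 13122]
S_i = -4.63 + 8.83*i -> [-4.63, 4.2, 13.03, 21.86, 30.69]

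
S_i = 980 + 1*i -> [980, 981, 982, 983, 984]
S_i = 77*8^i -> [77, 616, 4928, 39424, 315392]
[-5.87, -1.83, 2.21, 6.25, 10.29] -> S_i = -5.87 + 4.04*i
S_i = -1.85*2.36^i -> [-1.85, -4.37, -10.3, -24.32, -57.39]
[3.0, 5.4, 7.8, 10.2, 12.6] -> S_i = 3.00 + 2.40*i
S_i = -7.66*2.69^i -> [-7.66, -20.61, -55.43, -149.1, -401.09]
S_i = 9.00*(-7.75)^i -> [9.0, -69.75, 540.56, -4189.36, 32467.54]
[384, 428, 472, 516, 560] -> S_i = 384 + 44*i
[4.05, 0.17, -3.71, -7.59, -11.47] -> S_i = 4.05 + -3.88*i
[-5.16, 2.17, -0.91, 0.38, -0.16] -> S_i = -5.16*(-0.42)^i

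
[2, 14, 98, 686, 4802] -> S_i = 2*7^i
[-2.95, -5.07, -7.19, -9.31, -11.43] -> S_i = -2.95 + -2.12*i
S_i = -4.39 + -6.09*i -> [-4.39, -10.48, -16.57, -22.66, -28.75]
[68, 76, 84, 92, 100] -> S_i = 68 + 8*i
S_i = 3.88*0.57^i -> [3.88, 2.21, 1.26, 0.72, 0.41]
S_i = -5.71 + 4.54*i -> [-5.71, -1.17, 3.37, 7.91, 12.45]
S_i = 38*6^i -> [38, 228, 1368, 8208, 49248]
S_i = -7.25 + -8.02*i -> [-7.25, -15.27, -23.29, -31.31, -39.33]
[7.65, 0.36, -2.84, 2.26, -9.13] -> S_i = Random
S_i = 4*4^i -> [4, 16, 64, 256, 1024]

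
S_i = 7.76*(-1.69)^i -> [7.76, -13.11, 22.16, -37.46, 63.3]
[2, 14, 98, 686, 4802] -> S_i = 2*7^i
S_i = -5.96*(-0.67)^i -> [-5.96, 3.99, -2.68, 1.79, -1.2]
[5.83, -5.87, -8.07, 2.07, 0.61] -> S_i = Random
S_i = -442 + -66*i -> [-442, -508, -574, -640, -706]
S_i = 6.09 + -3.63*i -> [6.09, 2.46, -1.17, -4.8, -8.43]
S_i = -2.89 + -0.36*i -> [-2.89, -3.25, -3.61, -3.97, -4.33]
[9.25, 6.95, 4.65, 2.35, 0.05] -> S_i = 9.25 + -2.30*i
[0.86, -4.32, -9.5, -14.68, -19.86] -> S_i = 0.86 + -5.18*i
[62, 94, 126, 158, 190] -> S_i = 62 + 32*i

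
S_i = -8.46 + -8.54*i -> [-8.46, -17.0, -25.54, -34.08, -42.62]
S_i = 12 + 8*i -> [12, 20, 28, 36, 44]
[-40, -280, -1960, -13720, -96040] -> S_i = -40*7^i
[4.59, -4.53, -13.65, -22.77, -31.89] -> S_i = 4.59 + -9.12*i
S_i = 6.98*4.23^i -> [6.98, 29.53, 124.89, 528.3, 2234.69]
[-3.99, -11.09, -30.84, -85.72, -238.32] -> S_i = -3.99*2.78^i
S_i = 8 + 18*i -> [8, 26, 44, 62, 80]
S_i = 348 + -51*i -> [348, 297, 246, 195, 144]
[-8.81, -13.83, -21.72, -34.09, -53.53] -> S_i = -8.81*1.57^i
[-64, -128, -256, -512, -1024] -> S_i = -64*2^i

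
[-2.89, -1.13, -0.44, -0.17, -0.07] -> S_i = -2.89*0.39^i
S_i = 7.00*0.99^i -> [7.0, 6.93, 6.86, 6.79, 6.72]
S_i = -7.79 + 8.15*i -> [-7.79, 0.36, 8.51, 16.66, 24.81]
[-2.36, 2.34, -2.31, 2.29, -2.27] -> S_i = -2.36*(-0.99)^i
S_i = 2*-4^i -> [2, -8, 32, -128, 512]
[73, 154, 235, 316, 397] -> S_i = 73 + 81*i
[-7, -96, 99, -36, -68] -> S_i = Random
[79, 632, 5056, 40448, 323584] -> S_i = 79*8^i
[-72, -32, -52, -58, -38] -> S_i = Random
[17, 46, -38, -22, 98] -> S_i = Random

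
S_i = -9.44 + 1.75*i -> [-9.44, -7.69, -5.94, -4.19, -2.44]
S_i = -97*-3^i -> [-97, 291, -873, 2619, -7857]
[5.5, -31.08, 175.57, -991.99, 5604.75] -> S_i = 5.50*(-5.65)^i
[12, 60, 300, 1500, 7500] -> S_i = 12*5^i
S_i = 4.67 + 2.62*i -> [4.67, 7.29, 9.91, 12.53, 15.15]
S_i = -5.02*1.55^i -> [-5.02, -7.78, -12.06, -18.69, -28.98]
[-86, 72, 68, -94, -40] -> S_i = Random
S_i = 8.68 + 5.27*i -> [8.68, 13.95, 19.22, 24.49, 29.76]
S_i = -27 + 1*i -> [-27, -26, -25, -24, -23]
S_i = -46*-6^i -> [-46, 276, -1656, 9936, -59616]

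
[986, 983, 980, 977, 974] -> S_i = 986 + -3*i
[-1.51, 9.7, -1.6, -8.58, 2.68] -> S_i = Random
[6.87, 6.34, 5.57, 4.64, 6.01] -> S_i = Random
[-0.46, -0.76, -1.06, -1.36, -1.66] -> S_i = -0.46 + -0.30*i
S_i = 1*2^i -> [1, 2, 4, 8, 16]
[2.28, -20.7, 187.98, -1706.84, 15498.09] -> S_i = 2.28*(-9.08)^i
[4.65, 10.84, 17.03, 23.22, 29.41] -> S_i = 4.65 + 6.19*i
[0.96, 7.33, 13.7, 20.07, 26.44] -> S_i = 0.96 + 6.37*i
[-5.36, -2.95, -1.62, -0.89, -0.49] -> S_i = -5.36*0.55^i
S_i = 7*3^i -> [7, 21, 63, 189, 567]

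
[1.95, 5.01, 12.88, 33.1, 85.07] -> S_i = 1.95*2.57^i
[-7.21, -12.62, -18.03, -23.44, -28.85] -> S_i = -7.21 + -5.41*i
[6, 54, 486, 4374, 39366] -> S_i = 6*9^i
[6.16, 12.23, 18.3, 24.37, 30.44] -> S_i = 6.16 + 6.07*i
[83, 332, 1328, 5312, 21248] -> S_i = 83*4^i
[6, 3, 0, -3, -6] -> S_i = 6 + -3*i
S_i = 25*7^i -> [25, 175, 1225, 8575, 60025]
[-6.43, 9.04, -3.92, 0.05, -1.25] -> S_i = Random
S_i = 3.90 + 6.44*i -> [3.9, 10.34, 16.78, 23.22, 29.66]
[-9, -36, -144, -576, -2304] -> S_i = -9*4^i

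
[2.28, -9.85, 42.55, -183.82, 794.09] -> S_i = 2.28*(-4.32)^i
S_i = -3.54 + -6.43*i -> [-3.54, -9.97, -16.4, -22.83, -29.26]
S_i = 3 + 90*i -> [3, 93, 183, 273, 363]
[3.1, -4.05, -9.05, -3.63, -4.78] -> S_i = Random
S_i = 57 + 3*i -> [57, 60, 63, 66, 69]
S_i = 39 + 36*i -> [39, 75, 111, 147, 183]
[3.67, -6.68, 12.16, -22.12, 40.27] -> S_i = 3.67*(-1.82)^i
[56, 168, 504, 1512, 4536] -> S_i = 56*3^i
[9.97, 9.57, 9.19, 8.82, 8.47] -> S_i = 9.97*0.96^i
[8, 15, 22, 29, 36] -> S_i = 8 + 7*i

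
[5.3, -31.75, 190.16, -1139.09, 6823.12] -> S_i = 5.30*(-5.99)^i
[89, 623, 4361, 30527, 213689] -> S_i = 89*7^i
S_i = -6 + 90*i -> [-6, 84, 174, 264, 354]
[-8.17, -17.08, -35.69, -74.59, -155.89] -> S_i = -8.17*2.09^i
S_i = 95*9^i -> [95, 855, 7695, 69255, 623295]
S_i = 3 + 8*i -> [3, 11, 19, 27, 35]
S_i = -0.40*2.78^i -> [-0.4, -1.11, -3.09, -8.59, -23.89]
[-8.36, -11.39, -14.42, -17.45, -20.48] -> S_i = -8.36 + -3.03*i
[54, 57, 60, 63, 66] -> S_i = 54 + 3*i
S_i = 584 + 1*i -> [584, 585, 586, 587, 588]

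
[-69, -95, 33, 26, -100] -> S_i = Random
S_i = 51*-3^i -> [51, -153, 459, -1377, 4131]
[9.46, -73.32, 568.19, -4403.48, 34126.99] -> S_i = 9.46*(-7.75)^i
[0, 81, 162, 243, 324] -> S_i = 0 + 81*i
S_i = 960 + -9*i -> [960, 951, 942, 933, 924]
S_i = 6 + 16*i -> [6, 22, 38, 54, 70]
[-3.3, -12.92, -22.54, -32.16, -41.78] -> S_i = -3.30 + -9.62*i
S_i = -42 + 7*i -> [-42, -35, -28, -21, -14]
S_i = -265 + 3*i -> [-265, -262, -259, -256, -253]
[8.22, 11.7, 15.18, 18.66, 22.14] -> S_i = 8.22 + 3.48*i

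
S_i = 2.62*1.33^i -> [2.62, 3.48, 4.63, 6.16, 8.2]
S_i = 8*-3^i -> [8, -24, 72, -216, 648]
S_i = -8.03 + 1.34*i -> [-8.03, -6.69, -5.35, -4.01, -2.67]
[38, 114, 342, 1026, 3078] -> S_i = 38*3^i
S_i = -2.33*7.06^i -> [-2.33, -16.45, -116.14, -819.92, -5788.62]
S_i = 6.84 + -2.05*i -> [6.84, 4.79, 2.74, 0.69, -1.36]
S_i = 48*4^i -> [48, 192, 768, 3072, 12288]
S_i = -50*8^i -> [-50, -400, -3200, -25600, -204800]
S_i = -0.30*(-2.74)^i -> [-0.3, 0.82, -2.25, 6.17, -16.91]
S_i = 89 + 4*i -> [89, 93, 97, 101, 105]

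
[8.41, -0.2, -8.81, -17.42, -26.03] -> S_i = 8.41 + -8.61*i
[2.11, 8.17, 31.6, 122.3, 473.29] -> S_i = 2.11*3.87^i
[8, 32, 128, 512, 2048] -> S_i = 8*4^i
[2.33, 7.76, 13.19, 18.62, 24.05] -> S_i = 2.33 + 5.43*i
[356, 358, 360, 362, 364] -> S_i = 356 + 2*i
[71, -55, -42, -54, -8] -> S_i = Random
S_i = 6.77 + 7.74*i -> [6.77, 14.51, 22.25, 29.99, 37.73]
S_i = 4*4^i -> [4, 16, 64, 256, 1024]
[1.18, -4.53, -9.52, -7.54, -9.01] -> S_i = Random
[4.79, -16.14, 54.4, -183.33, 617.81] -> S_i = 4.79*(-3.37)^i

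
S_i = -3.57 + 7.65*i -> [-3.57, 4.08, 11.73, 19.38, 27.03]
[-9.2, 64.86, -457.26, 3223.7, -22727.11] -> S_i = -9.20*(-7.05)^i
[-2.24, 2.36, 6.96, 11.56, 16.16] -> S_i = -2.24 + 4.60*i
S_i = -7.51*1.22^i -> [-7.51, -9.16, -11.18, -13.64, -16.64]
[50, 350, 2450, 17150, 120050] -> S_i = 50*7^i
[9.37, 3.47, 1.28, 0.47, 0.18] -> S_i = 9.37*0.37^i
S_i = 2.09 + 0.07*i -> [2.09, 2.16, 2.23, 2.3, 2.37]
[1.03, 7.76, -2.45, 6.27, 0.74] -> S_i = Random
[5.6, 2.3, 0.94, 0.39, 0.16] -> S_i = 5.60*0.41^i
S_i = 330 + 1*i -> [330, 331, 332, 333, 334]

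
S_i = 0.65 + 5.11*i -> [0.65, 5.76, 10.87, 15.98, 21.09]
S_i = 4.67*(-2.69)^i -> [4.67, -12.56, 33.79, -90.9, 244.53]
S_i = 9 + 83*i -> [9, 92, 175, 258, 341]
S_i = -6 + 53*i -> [-6, 47, 100, 153, 206]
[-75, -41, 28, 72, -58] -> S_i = Random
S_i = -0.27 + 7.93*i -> [-0.27, 7.66, 15.59, 23.52, 31.45]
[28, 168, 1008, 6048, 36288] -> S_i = 28*6^i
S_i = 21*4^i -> [21, 84, 336, 1344, 5376]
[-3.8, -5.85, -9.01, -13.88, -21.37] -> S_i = -3.80*1.54^i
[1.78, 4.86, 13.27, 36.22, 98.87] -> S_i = 1.78*2.73^i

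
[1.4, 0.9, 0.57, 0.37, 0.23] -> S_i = 1.40*0.64^i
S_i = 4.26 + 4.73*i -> [4.26, 8.99, 13.72, 18.45, 23.18]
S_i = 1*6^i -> [1, 6, 36, 216, 1296]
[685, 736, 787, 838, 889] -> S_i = 685 + 51*i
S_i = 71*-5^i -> [71, -355, 1775, -8875, 44375]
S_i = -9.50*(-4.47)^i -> [-9.5, 42.46, -189.82, 848.49, -3792.75]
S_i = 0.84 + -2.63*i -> [0.84, -1.79, -4.42, -7.05, -9.68]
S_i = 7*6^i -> [7, 42, 252, 1512, 9072]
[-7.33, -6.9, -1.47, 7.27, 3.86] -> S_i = Random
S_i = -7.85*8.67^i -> [-7.85, -68.06, -590.08, -5115.96, -44355.35]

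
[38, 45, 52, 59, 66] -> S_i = 38 + 7*i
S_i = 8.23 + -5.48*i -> [8.23, 2.75, -2.73, -8.21, -13.69]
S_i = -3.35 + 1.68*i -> [-3.35, -1.67, 0.01, 1.69, 3.37]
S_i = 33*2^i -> [33, 66, 132, 264, 528]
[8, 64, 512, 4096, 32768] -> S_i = 8*8^i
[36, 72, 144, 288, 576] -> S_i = 36*2^i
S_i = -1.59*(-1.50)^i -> [-1.59, 2.39, -3.58, 5.37, -8.05]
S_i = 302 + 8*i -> [302, 310, 318, 326, 334]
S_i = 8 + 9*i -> [8, 17, 26, 35, 44]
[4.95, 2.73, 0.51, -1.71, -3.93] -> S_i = 4.95 + -2.22*i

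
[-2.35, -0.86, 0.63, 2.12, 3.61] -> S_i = -2.35 + 1.49*i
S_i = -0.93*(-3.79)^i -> [-0.93, 3.52, -13.36, 50.63, -191.88]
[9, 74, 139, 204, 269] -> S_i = 9 + 65*i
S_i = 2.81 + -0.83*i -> [2.81, 1.98, 1.15, 0.32, -0.51]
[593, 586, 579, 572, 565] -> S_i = 593 + -7*i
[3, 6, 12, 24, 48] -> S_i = 3*2^i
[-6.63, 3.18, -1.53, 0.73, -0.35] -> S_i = -6.63*(-0.48)^i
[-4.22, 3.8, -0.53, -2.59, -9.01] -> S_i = Random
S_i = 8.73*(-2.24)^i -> [8.73, -19.56, 43.8, -98.12, 219.79]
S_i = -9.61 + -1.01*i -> [-9.61, -10.62, -11.63, -12.64, -13.65]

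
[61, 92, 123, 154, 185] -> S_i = 61 + 31*i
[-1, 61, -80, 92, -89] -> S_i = Random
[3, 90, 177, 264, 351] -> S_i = 3 + 87*i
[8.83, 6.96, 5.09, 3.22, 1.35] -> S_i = 8.83 + -1.87*i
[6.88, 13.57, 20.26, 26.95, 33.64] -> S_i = 6.88 + 6.69*i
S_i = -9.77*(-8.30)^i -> [-9.77, 81.09, -673.06, 5586.36, -46366.78]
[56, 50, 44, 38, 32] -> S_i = 56 + -6*i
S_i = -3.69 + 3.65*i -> [-3.69, -0.04, 3.61, 7.26, 10.91]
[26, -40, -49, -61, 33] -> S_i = Random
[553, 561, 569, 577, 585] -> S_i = 553 + 8*i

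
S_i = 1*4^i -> [1, 4, 16, 64, 256]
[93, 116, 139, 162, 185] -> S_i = 93 + 23*i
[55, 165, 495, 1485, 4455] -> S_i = 55*3^i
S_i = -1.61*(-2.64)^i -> [-1.61, 4.25, -11.22, 29.62, -78.21]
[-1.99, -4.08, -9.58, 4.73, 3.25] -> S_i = Random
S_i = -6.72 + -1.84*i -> [-6.72, -8.56, -10.4, -12.24, -14.08]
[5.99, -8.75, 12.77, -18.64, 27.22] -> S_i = 5.99*(-1.46)^i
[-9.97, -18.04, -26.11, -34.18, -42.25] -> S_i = -9.97 + -8.07*i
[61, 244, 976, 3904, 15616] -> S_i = 61*4^i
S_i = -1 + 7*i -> [-1, 6, 13, 20, 27]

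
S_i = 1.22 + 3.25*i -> [1.22, 4.47, 7.72, 10.97, 14.22]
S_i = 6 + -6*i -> [6, 0, -6, -12, -18]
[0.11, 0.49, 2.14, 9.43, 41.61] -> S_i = 0.11*4.41^i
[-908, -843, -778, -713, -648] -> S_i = -908 + 65*i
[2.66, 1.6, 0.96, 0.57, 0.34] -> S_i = 2.66*0.60^i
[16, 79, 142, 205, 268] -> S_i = 16 + 63*i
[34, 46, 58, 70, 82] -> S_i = 34 + 12*i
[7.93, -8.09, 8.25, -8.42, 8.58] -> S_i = 7.93*(-1.02)^i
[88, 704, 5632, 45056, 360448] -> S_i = 88*8^i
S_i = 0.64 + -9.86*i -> [0.64, -9.22, -19.08, -28.94, -38.8]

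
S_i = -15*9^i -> [-15, -135, -1215, -10935, -98415]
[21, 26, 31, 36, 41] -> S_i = 21 + 5*i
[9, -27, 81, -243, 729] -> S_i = 9*-3^i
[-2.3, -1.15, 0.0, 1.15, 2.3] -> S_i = -2.30 + 1.15*i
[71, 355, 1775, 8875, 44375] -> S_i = 71*5^i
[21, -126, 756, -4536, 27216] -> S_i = 21*-6^i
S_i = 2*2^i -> [2, 4, 8, 16, 32]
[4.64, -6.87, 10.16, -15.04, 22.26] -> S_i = 4.64*(-1.48)^i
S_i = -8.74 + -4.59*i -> [-8.74, -13.33, -17.92, -22.51, -27.1]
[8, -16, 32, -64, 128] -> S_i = 8*-2^i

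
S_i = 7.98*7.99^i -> [7.98, 63.76, 509.44, 4070.46, 32522.96]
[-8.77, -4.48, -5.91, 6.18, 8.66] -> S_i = Random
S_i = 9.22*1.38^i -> [9.22, 12.72, 17.56, 24.23, 33.44]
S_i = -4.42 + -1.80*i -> [-4.42, -6.22, -8.02, -9.82, -11.62]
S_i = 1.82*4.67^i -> [1.82, 8.5, 39.69, 185.36, 865.64]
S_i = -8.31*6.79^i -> [-8.31, -56.42, -383.13, -2601.42, -17663.64]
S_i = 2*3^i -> [2, 6, 18, 54, 162]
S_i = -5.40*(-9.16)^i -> [-5.4, 49.46, -453.09, 4150.31, -38016.81]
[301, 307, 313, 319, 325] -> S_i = 301 + 6*i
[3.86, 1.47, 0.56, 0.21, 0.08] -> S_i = 3.86*0.38^i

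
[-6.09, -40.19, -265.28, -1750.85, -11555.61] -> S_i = -6.09*6.60^i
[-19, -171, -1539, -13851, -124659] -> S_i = -19*9^i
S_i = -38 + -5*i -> [-38, -43, -48, -53, -58]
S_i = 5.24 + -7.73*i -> [5.24, -2.49, -10.22, -17.95, -25.68]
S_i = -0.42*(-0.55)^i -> [-0.42, 0.23, -0.13, 0.07, -0.04]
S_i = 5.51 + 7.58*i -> [5.51, 13.09, 20.67, 28.25, 35.83]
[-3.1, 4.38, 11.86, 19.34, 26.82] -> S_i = -3.10 + 7.48*i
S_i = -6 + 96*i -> [-6, 90, 186, 282, 378]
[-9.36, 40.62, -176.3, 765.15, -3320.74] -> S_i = -9.36*(-4.34)^i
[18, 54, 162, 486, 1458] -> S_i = 18*3^i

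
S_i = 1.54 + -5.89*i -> [1.54, -4.35, -10.24, -16.13, -22.02]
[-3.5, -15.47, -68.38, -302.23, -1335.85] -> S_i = -3.50*4.42^i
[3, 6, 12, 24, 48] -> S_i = 3*2^i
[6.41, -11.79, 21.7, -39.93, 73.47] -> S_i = 6.41*(-1.84)^i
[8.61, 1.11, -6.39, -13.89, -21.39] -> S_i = 8.61 + -7.50*i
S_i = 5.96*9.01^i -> [5.96, 53.7, 483.83, 4359.34, 39277.64]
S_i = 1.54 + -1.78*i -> [1.54, -0.24, -2.02, -3.8, -5.58]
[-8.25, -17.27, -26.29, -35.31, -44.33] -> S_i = -8.25 + -9.02*i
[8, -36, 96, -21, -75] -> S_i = Random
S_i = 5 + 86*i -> [5, 91, 177, 263, 349]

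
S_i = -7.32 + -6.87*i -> [-7.32, -14.19, -21.06, -27.93, -34.8]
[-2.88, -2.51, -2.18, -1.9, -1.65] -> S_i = -2.88*0.87^i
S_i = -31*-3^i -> [-31, 93, -279, 837, -2511]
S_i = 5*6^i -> [5, 30, 180, 1080, 6480]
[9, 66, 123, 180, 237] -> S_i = 9 + 57*i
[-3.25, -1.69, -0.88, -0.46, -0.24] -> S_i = -3.25*0.52^i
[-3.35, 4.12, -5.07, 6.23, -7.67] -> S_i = -3.35*(-1.23)^i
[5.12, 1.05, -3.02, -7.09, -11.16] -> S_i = 5.12 + -4.07*i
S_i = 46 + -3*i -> [46, 43, 40, 37, 34]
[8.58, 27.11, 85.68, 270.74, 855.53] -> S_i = 8.58*3.16^i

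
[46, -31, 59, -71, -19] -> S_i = Random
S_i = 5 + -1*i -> [5, 4, 3, 2, 1]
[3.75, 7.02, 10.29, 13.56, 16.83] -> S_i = 3.75 + 3.27*i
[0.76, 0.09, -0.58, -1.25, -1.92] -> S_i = 0.76 + -0.67*i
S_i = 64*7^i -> [64, 448, 3136, 21952, 153664]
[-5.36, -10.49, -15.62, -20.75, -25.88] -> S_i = -5.36 + -5.13*i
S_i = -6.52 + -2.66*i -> [-6.52, -9.18, -11.84, -14.5, -17.16]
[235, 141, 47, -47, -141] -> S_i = 235 + -94*i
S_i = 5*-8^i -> [5, -40, 320, -2560, 20480]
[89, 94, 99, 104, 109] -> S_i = 89 + 5*i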